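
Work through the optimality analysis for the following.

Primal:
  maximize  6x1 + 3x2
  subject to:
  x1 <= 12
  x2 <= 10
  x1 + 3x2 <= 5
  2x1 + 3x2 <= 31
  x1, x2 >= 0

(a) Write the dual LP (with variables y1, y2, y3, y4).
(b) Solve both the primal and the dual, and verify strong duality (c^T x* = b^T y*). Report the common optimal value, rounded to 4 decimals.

The standard primal-dual pair for 'max c^T x s.t. A x <= b, x >= 0' is:
  Dual:  min b^T y  s.t.  A^T y >= c,  y >= 0.

So the dual LP is:
  minimize  12y1 + 10y2 + 5y3 + 31y4
  subject to:
    y1 + y3 + 2y4 >= 6
    y2 + 3y3 + 3y4 >= 3
    y1, y2, y3, y4 >= 0

Solving the primal: x* = (5, 0).
  primal value c^T x* = 30.
Solving the dual: y* = (0, 0, 6, 0).
  dual value b^T y* = 30.
Strong duality: c^T x* = b^T y*. Confirmed.

30


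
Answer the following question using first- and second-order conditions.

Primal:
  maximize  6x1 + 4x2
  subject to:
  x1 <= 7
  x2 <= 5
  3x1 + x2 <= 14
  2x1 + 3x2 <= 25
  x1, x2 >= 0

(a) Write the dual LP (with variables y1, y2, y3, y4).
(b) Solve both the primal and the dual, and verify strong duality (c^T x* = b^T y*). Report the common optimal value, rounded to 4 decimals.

The standard primal-dual pair for 'max c^T x s.t. A x <= b, x >= 0' is:
  Dual:  min b^T y  s.t.  A^T y >= c,  y >= 0.

So the dual LP is:
  minimize  7y1 + 5y2 + 14y3 + 25y4
  subject to:
    y1 + 3y3 + 2y4 >= 6
    y2 + y3 + 3y4 >= 4
    y1, y2, y3, y4 >= 0

Solving the primal: x* = (3, 5).
  primal value c^T x* = 38.
Solving the dual: y* = (0, 2, 2, 0).
  dual value b^T y* = 38.
Strong duality: c^T x* = b^T y*. Confirmed.

38


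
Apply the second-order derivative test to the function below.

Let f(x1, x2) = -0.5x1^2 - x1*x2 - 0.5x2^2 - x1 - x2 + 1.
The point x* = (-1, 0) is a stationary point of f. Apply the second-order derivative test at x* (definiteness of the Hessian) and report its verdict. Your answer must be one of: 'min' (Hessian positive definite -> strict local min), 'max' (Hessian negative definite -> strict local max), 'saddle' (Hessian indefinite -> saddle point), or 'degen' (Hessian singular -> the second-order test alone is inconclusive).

Compute the Hessian H = grad^2 f:
  H = [[-1, -1], [-1, -1]]
Verify stationarity: grad f(x*) = H x* + g = (0, 0).
Eigenvalues of H: -2, 0.
H has a zero eigenvalue (singular; negative semidefinite but not definite), so H is neither positive definite, negative definite, nor indefinite. The second-order test alone is inconclusive -> degen.
(Indeed, f is constant along the null direction of H through x*, so x* is not a strict local extremum.)

degen


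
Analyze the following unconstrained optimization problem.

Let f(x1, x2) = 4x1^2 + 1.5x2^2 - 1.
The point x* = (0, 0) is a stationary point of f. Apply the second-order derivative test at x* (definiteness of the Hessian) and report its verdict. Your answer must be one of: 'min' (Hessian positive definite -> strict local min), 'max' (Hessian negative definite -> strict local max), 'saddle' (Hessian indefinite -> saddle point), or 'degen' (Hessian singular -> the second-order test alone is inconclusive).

Compute the Hessian H = grad^2 f:
  H = [[8, 0], [0, 3]]
Verify stationarity: grad f(x*) = H x* + g = (0, 0).
Eigenvalues of H: 3, 8.
Both eigenvalues > 0, so H is positive definite -> x* is a strict local min.

min


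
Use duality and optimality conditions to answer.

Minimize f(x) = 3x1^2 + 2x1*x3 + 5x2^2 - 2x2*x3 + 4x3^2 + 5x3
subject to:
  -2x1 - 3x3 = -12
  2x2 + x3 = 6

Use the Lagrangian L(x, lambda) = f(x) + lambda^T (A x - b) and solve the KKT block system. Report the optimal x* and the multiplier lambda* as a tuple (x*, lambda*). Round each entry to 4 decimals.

Form the Lagrangian:
  L(x, lambda) = (1/2) x^T Q x + c^T x + lambda^T (A x - b)
Stationarity (grad_x L = 0): Q x + c + A^T lambda = 0.
Primal feasibility: A x = b.

This gives the KKT block system:
  [ Q   A^T ] [ x     ]   [-c ]
  [ A    0  ] [ lambda ] = [ b ]

Solving the linear system:
  x*      = (1.65, 1.55, 2.9)
  lambda* = (7.85, -4.85)
  f(x*)   = 68.9

x* = (1.65, 1.55, 2.9), lambda* = (7.85, -4.85)


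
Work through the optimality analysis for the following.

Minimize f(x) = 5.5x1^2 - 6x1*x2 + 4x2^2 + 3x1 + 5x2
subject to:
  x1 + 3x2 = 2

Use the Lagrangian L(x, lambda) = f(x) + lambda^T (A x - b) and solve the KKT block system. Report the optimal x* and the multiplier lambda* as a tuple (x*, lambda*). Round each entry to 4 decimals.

Form the Lagrangian:
  L(x, lambda) = (1/2) x^T Q x + c^T x + lambda^T (A x - b)
Stationarity (grad_x L = 0): Q x + c + A^T lambda = 0.
Primal feasibility: A x = b.

This gives the KKT block system:
  [ Q   A^T ] [ x     ]   [-c ]
  [ A    0  ] [ lambda ] = [ b ]

Solving the linear system:
  x*      = (0.2797, 0.5734)
  lambda* = (-2.6364)
  f(x*)   = 4.4895

x* = (0.2797, 0.5734), lambda* = (-2.6364)


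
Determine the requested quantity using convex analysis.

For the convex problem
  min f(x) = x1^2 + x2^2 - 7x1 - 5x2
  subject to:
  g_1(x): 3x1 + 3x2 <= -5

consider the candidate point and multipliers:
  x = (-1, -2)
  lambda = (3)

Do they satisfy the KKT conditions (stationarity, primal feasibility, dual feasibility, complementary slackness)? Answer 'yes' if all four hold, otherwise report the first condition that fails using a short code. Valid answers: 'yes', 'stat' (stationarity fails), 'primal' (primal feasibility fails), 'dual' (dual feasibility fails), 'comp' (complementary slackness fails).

Gradient of f: grad f(x) = Q x + c = (-9, -9)
Constraint values g_i(x) = a_i^T x - b_i:
  g_1((-1, -2)) = -4
Stationarity residual: grad f(x) + sum_i lambda_i a_i = (0, 0)
  -> stationarity OK
Primal feasibility (all g_i <= 0): OK
Dual feasibility (all lambda_i >= 0): OK
Complementary slackness (lambda_i * g_i(x) = 0 for all i): FAILS

Verdict: the first failing condition is complementary_slackness -> comp.

comp


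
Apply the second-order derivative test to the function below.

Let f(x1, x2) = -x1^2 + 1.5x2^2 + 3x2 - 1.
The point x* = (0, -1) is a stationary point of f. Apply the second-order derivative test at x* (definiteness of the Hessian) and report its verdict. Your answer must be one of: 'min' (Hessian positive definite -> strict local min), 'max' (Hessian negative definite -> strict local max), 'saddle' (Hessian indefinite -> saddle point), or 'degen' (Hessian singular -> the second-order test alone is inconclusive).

Compute the Hessian H = grad^2 f:
  H = [[-2, 0], [0, 3]]
Verify stationarity: grad f(x*) = H x* + g = (0, 0).
Eigenvalues of H: -2, 3.
Eigenvalues have mixed signs, so H is indefinite -> x* is a saddle point.

saddle


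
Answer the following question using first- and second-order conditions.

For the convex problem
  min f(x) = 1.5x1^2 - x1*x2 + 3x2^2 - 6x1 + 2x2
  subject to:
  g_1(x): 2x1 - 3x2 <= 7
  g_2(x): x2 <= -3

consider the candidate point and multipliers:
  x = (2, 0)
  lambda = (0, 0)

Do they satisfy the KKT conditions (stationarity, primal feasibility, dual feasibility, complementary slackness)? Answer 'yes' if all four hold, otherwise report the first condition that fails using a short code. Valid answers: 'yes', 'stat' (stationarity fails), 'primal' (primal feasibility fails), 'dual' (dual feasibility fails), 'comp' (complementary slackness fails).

Gradient of f: grad f(x) = Q x + c = (0, 0)
Constraint values g_i(x) = a_i^T x - b_i:
  g_1((2, 0)) = -3
  g_2((2, 0)) = 3
Stationarity residual: grad f(x) + sum_i lambda_i a_i = (0, 0)
  -> stationarity OK
Primal feasibility (all g_i <= 0): FAILS
Dual feasibility (all lambda_i >= 0): OK
Complementary slackness (lambda_i * g_i(x) = 0 for all i): OK

Verdict: the first failing condition is primal_feasibility -> primal.

primal


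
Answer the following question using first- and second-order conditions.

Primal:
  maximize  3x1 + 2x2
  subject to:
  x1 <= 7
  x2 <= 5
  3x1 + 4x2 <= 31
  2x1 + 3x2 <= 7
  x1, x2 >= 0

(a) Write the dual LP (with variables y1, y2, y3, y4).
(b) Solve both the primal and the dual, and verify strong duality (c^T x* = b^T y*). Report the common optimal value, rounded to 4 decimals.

The standard primal-dual pair for 'max c^T x s.t. A x <= b, x >= 0' is:
  Dual:  min b^T y  s.t.  A^T y >= c,  y >= 0.

So the dual LP is:
  minimize  7y1 + 5y2 + 31y3 + 7y4
  subject to:
    y1 + 3y3 + 2y4 >= 3
    y2 + 4y3 + 3y4 >= 2
    y1, y2, y3, y4 >= 0

Solving the primal: x* = (3.5, 0).
  primal value c^T x* = 10.5.
Solving the dual: y* = (0, 0, 0, 1.5).
  dual value b^T y* = 10.5.
Strong duality: c^T x* = b^T y*. Confirmed.

10.5


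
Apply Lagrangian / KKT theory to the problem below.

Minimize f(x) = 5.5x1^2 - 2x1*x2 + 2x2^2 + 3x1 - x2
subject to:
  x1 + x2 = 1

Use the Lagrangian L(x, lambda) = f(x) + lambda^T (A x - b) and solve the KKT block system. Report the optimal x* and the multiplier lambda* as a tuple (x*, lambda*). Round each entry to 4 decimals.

Form the Lagrangian:
  L(x, lambda) = (1/2) x^T Q x + c^T x + lambda^T (A x - b)
Stationarity (grad_x L = 0): Q x + c + A^T lambda = 0.
Primal feasibility: A x = b.

This gives the KKT block system:
  [ Q   A^T ] [ x     ]   [-c ]
  [ A    0  ] [ lambda ] = [ b ]

Solving the linear system:
  x*      = (0.1053, 0.8947)
  lambda* = (-2.3684)
  f(x*)   = 0.8947

x* = (0.1053, 0.8947), lambda* = (-2.3684)


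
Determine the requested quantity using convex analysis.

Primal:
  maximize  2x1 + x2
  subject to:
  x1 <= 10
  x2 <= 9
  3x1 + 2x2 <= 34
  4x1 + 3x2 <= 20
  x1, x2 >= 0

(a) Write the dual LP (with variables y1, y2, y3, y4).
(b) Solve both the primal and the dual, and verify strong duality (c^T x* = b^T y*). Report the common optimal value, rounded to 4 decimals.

The standard primal-dual pair for 'max c^T x s.t. A x <= b, x >= 0' is:
  Dual:  min b^T y  s.t.  A^T y >= c,  y >= 0.

So the dual LP is:
  minimize  10y1 + 9y2 + 34y3 + 20y4
  subject to:
    y1 + 3y3 + 4y4 >= 2
    y2 + 2y3 + 3y4 >= 1
    y1, y2, y3, y4 >= 0

Solving the primal: x* = (5, 0).
  primal value c^T x* = 10.
Solving the dual: y* = (0, 0, 0, 0.5).
  dual value b^T y* = 10.
Strong duality: c^T x* = b^T y*. Confirmed.

10


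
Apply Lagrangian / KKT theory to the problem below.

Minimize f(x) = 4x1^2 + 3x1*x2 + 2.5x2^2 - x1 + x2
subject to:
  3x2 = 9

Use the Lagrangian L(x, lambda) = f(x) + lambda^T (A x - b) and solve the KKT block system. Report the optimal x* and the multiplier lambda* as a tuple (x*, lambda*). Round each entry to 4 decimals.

Form the Lagrangian:
  L(x, lambda) = (1/2) x^T Q x + c^T x + lambda^T (A x - b)
Stationarity (grad_x L = 0): Q x + c + A^T lambda = 0.
Primal feasibility: A x = b.

This gives the KKT block system:
  [ Q   A^T ] [ x     ]   [-c ]
  [ A    0  ] [ lambda ] = [ b ]

Solving the linear system:
  x*      = (-1, 3)
  lambda* = (-4.3333)
  f(x*)   = 21.5

x* = (-1, 3), lambda* = (-4.3333)


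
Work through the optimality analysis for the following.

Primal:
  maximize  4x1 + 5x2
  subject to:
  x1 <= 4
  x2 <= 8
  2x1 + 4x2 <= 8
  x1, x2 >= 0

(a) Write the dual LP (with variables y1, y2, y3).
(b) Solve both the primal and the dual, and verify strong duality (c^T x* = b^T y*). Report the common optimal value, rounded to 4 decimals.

The standard primal-dual pair for 'max c^T x s.t. A x <= b, x >= 0' is:
  Dual:  min b^T y  s.t.  A^T y >= c,  y >= 0.

So the dual LP is:
  minimize  4y1 + 8y2 + 8y3
  subject to:
    y1 + 2y3 >= 4
    y2 + 4y3 >= 5
    y1, y2, y3 >= 0

Solving the primal: x* = (4, 0).
  primal value c^T x* = 16.
Solving the dual: y* = (1.5, 0, 1.25).
  dual value b^T y* = 16.
Strong duality: c^T x* = b^T y*. Confirmed.

16


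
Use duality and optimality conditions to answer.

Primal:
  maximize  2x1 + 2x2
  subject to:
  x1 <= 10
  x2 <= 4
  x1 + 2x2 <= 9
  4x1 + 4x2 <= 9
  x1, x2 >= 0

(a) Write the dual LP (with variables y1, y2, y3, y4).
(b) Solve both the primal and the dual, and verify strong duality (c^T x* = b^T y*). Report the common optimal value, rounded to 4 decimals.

The standard primal-dual pair for 'max c^T x s.t. A x <= b, x >= 0' is:
  Dual:  min b^T y  s.t.  A^T y >= c,  y >= 0.

So the dual LP is:
  minimize  10y1 + 4y2 + 9y3 + 9y4
  subject to:
    y1 + y3 + 4y4 >= 2
    y2 + 2y3 + 4y4 >= 2
    y1, y2, y3, y4 >= 0

Solving the primal: x* = (2.25, 0).
  primal value c^T x* = 4.5.
Solving the dual: y* = (0, 0, 0, 0.5).
  dual value b^T y* = 4.5.
Strong duality: c^T x* = b^T y*. Confirmed.

4.5


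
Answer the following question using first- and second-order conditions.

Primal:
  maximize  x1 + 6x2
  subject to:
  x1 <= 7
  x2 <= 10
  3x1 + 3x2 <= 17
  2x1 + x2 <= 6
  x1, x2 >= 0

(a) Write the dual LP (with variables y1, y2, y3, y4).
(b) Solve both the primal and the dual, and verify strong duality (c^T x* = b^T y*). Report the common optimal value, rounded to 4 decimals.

The standard primal-dual pair for 'max c^T x s.t. A x <= b, x >= 0' is:
  Dual:  min b^T y  s.t.  A^T y >= c,  y >= 0.

So the dual LP is:
  minimize  7y1 + 10y2 + 17y3 + 6y4
  subject to:
    y1 + 3y3 + 2y4 >= 1
    y2 + 3y3 + y4 >= 6
    y1, y2, y3, y4 >= 0

Solving the primal: x* = (0, 5.6667).
  primal value c^T x* = 34.
Solving the dual: y* = (0, 0, 2, 0).
  dual value b^T y* = 34.
Strong duality: c^T x* = b^T y*. Confirmed.

34


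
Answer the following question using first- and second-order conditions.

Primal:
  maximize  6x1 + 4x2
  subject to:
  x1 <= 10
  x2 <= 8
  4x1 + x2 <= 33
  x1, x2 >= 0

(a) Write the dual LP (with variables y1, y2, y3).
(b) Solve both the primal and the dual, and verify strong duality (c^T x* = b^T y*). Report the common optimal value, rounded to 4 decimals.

The standard primal-dual pair for 'max c^T x s.t. A x <= b, x >= 0' is:
  Dual:  min b^T y  s.t.  A^T y >= c,  y >= 0.

So the dual LP is:
  minimize  10y1 + 8y2 + 33y3
  subject to:
    y1 + 4y3 >= 6
    y2 + y3 >= 4
    y1, y2, y3 >= 0

Solving the primal: x* = (6.25, 8).
  primal value c^T x* = 69.5.
Solving the dual: y* = (0, 2.5, 1.5).
  dual value b^T y* = 69.5.
Strong duality: c^T x* = b^T y*. Confirmed.

69.5


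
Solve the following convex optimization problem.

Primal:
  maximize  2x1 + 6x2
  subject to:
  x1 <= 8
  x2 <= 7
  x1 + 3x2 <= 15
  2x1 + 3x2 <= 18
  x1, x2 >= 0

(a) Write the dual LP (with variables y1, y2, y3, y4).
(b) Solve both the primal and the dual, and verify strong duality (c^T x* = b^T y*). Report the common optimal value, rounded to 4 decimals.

The standard primal-dual pair for 'max c^T x s.t. A x <= b, x >= 0' is:
  Dual:  min b^T y  s.t.  A^T y >= c,  y >= 0.

So the dual LP is:
  minimize  8y1 + 7y2 + 15y3 + 18y4
  subject to:
    y1 + y3 + 2y4 >= 2
    y2 + 3y3 + 3y4 >= 6
    y1, y2, y3, y4 >= 0

Solving the primal: x* = (3, 4).
  primal value c^T x* = 30.
Solving the dual: y* = (0, 0, 2, 0).
  dual value b^T y* = 30.
Strong duality: c^T x* = b^T y*. Confirmed.

30


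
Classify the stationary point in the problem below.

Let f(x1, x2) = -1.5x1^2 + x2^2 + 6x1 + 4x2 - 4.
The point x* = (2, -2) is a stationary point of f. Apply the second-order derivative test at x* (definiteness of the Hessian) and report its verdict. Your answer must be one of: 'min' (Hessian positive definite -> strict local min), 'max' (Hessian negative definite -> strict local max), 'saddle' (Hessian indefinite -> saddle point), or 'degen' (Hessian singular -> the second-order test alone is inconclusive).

Compute the Hessian H = grad^2 f:
  H = [[-3, 0], [0, 2]]
Verify stationarity: grad f(x*) = H x* + g = (0, 0).
Eigenvalues of H: -3, 2.
Eigenvalues have mixed signs, so H is indefinite -> x* is a saddle point.

saddle


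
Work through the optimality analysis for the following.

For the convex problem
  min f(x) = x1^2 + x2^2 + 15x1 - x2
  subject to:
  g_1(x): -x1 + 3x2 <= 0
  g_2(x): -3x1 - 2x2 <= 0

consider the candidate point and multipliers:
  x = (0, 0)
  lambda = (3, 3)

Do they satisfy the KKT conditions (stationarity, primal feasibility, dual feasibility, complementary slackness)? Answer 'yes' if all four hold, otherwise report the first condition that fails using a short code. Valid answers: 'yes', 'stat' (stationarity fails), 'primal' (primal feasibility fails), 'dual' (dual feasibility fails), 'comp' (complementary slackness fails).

Gradient of f: grad f(x) = Q x + c = (15, -1)
Constraint values g_i(x) = a_i^T x - b_i:
  g_1((0, 0)) = 0
  g_2((0, 0)) = 0
Stationarity residual: grad f(x) + sum_i lambda_i a_i = (3, 2)
  -> stationarity FAILS
Primal feasibility (all g_i <= 0): OK
Dual feasibility (all lambda_i >= 0): OK
Complementary slackness (lambda_i * g_i(x) = 0 for all i): OK

Verdict: the first failing condition is stationarity -> stat.

stat


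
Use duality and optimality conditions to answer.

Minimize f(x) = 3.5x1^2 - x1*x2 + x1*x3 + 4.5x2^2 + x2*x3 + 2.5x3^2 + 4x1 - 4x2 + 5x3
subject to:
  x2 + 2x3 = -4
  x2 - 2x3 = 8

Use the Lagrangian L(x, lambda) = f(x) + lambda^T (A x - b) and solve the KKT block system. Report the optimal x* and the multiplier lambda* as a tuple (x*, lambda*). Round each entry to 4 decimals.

Form the Lagrangian:
  L(x, lambda) = (1/2) x^T Q x + c^T x + lambda^T (A x - b)
Stationarity (grad_x L = 0): Q x + c + A^T lambda = 0.
Primal feasibility: A x = b.

This gives the KKT block system:
  [ Q   A^T ] [ x     ]   [-c ]
  [ A    0  ] [ lambda ] = [ b ]

Solving the linear system:
  x*      = (0.1429, 2, -3)
  lambda* = (-3.4643, -7.3929)
  f(x*)   = 11.4286

x* = (0.1429, 2, -3), lambda* = (-3.4643, -7.3929)


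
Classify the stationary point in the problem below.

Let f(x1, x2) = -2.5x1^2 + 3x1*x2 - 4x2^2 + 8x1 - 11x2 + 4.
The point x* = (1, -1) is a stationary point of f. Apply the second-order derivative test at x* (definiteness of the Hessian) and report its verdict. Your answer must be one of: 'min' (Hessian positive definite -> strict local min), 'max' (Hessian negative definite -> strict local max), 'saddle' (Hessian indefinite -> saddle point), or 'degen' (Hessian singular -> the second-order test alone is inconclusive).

Compute the Hessian H = grad^2 f:
  H = [[-5, 3], [3, -8]]
Verify stationarity: grad f(x*) = H x* + g = (0, 0).
Eigenvalues of H: -9.8541, -3.1459.
Both eigenvalues < 0, so H is negative definite -> x* is a strict local max.

max


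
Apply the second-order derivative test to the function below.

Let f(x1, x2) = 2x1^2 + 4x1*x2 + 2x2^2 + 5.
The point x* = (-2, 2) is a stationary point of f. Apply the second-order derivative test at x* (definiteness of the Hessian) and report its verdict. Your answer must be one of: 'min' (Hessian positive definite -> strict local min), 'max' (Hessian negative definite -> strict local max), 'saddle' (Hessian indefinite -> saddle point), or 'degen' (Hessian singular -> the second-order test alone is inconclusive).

Compute the Hessian H = grad^2 f:
  H = [[4, 4], [4, 4]]
Verify stationarity: grad f(x*) = H x* + g = (0, 0).
Eigenvalues of H: 0, 8.
H has a zero eigenvalue (singular; positive semidefinite but not definite), so H is neither positive definite, negative definite, nor indefinite. The second-order test alone is inconclusive -> degen.
(Indeed, f is constant along the null direction of H through x*, so x* is not a strict local extremum.)

degen


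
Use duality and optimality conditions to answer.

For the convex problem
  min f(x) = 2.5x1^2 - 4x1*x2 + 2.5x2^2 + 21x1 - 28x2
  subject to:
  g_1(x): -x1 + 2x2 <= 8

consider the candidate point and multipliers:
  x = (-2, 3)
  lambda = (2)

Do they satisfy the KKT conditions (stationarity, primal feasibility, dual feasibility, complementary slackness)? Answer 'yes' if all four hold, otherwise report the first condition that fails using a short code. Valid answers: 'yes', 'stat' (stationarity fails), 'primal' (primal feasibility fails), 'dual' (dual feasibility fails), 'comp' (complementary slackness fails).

Gradient of f: grad f(x) = Q x + c = (-1, -5)
Constraint values g_i(x) = a_i^T x - b_i:
  g_1((-2, 3)) = 0
Stationarity residual: grad f(x) + sum_i lambda_i a_i = (-3, -1)
  -> stationarity FAILS
Primal feasibility (all g_i <= 0): OK
Dual feasibility (all lambda_i >= 0): OK
Complementary slackness (lambda_i * g_i(x) = 0 for all i): OK

Verdict: the first failing condition is stationarity -> stat.

stat


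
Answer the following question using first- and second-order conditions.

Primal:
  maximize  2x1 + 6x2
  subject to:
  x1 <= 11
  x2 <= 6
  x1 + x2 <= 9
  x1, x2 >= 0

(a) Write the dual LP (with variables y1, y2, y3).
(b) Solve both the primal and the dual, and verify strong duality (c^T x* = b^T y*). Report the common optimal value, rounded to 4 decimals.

The standard primal-dual pair for 'max c^T x s.t. A x <= b, x >= 0' is:
  Dual:  min b^T y  s.t.  A^T y >= c,  y >= 0.

So the dual LP is:
  minimize  11y1 + 6y2 + 9y3
  subject to:
    y1 + y3 >= 2
    y2 + y3 >= 6
    y1, y2, y3 >= 0

Solving the primal: x* = (3, 6).
  primal value c^T x* = 42.
Solving the dual: y* = (0, 4, 2).
  dual value b^T y* = 42.
Strong duality: c^T x* = b^T y*. Confirmed.

42


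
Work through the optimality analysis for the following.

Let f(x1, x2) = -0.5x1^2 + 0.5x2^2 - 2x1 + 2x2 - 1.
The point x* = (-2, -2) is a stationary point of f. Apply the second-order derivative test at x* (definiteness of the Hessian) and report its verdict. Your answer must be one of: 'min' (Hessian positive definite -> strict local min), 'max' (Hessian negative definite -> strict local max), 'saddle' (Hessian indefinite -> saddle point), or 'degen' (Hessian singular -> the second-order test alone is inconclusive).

Compute the Hessian H = grad^2 f:
  H = [[-1, 0], [0, 1]]
Verify stationarity: grad f(x*) = H x* + g = (0, 0).
Eigenvalues of H: -1, 1.
Eigenvalues have mixed signs, so H is indefinite -> x* is a saddle point.

saddle


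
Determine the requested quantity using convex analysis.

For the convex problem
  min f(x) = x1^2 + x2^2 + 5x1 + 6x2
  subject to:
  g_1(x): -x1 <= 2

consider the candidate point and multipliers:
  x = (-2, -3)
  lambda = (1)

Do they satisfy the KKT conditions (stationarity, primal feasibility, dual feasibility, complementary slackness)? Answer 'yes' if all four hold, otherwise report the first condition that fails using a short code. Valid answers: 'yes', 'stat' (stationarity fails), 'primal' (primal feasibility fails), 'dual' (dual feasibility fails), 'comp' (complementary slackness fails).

Gradient of f: grad f(x) = Q x + c = (1, 0)
Constraint values g_i(x) = a_i^T x - b_i:
  g_1((-2, -3)) = 0
Stationarity residual: grad f(x) + sum_i lambda_i a_i = (0, 0)
  -> stationarity OK
Primal feasibility (all g_i <= 0): OK
Dual feasibility (all lambda_i >= 0): OK
Complementary slackness (lambda_i * g_i(x) = 0 for all i): OK

Verdict: yes, KKT holds.

yes


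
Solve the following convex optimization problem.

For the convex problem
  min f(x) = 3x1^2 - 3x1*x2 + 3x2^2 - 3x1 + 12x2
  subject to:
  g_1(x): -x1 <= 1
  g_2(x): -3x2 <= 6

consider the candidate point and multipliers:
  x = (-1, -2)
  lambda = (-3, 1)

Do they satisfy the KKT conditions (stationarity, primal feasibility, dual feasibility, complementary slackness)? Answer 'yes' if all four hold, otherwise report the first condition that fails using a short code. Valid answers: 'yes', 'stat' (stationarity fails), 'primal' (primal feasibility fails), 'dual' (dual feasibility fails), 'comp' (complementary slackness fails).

Gradient of f: grad f(x) = Q x + c = (-3, 3)
Constraint values g_i(x) = a_i^T x - b_i:
  g_1((-1, -2)) = 0
  g_2((-1, -2)) = 0
Stationarity residual: grad f(x) + sum_i lambda_i a_i = (0, 0)
  -> stationarity OK
Primal feasibility (all g_i <= 0): OK
Dual feasibility (all lambda_i >= 0): FAILS
Complementary slackness (lambda_i * g_i(x) = 0 for all i): OK

Verdict: the first failing condition is dual_feasibility -> dual.

dual


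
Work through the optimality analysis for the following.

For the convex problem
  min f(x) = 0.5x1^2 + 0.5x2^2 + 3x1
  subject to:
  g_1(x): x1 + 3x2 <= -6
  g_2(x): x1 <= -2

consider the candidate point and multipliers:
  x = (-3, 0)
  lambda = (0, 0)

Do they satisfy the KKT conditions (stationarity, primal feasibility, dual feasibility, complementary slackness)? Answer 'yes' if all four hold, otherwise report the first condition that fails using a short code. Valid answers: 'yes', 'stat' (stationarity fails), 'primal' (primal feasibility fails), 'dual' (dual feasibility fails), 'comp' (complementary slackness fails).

Gradient of f: grad f(x) = Q x + c = (0, 0)
Constraint values g_i(x) = a_i^T x - b_i:
  g_1((-3, 0)) = 3
  g_2((-3, 0)) = -1
Stationarity residual: grad f(x) + sum_i lambda_i a_i = (0, 0)
  -> stationarity OK
Primal feasibility (all g_i <= 0): FAILS
Dual feasibility (all lambda_i >= 0): OK
Complementary slackness (lambda_i * g_i(x) = 0 for all i): OK

Verdict: the first failing condition is primal_feasibility -> primal.

primal


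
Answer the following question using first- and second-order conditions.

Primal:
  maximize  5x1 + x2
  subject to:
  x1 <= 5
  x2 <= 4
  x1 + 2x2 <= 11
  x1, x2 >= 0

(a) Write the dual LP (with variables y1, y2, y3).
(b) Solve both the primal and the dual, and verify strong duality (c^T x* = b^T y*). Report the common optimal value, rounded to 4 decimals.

The standard primal-dual pair for 'max c^T x s.t. A x <= b, x >= 0' is:
  Dual:  min b^T y  s.t.  A^T y >= c,  y >= 0.

So the dual LP is:
  minimize  5y1 + 4y2 + 11y3
  subject to:
    y1 + y3 >= 5
    y2 + 2y3 >= 1
    y1, y2, y3 >= 0

Solving the primal: x* = (5, 3).
  primal value c^T x* = 28.
Solving the dual: y* = (4.5, 0, 0.5).
  dual value b^T y* = 28.
Strong duality: c^T x* = b^T y*. Confirmed.

28


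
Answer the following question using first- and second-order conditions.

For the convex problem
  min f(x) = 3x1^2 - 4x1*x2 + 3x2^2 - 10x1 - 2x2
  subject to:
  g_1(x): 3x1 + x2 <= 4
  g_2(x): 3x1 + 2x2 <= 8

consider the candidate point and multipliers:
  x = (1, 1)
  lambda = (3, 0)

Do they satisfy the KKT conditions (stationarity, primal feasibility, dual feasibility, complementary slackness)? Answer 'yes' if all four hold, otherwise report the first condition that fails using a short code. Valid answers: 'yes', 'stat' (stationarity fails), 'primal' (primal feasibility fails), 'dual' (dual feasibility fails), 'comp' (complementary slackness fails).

Gradient of f: grad f(x) = Q x + c = (-8, 0)
Constraint values g_i(x) = a_i^T x - b_i:
  g_1((1, 1)) = 0
  g_2((1, 1)) = -3
Stationarity residual: grad f(x) + sum_i lambda_i a_i = (1, 3)
  -> stationarity FAILS
Primal feasibility (all g_i <= 0): OK
Dual feasibility (all lambda_i >= 0): OK
Complementary slackness (lambda_i * g_i(x) = 0 for all i): OK

Verdict: the first failing condition is stationarity -> stat.

stat


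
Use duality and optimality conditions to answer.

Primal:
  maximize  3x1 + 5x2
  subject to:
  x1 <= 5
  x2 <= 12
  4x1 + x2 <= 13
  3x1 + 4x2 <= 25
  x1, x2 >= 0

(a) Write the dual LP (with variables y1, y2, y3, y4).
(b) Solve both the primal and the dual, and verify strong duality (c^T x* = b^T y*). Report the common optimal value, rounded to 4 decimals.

The standard primal-dual pair for 'max c^T x s.t. A x <= b, x >= 0' is:
  Dual:  min b^T y  s.t.  A^T y >= c,  y >= 0.

So the dual LP is:
  minimize  5y1 + 12y2 + 13y3 + 25y4
  subject to:
    y1 + 4y3 + 3y4 >= 3
    y2 + y3 + 4y4 >= 5
    y1, y2, y3, y4 >= 0

Solving the primal: x* = (0, 6.25).
  primal value c^T x* = 31.25.
Solving the dual: y* = (0, 0, 0, 1.25).
  dual value b^T y* = 31.25.
Strong duality: c^T x* = b^T y*. Confirmed.

31.25


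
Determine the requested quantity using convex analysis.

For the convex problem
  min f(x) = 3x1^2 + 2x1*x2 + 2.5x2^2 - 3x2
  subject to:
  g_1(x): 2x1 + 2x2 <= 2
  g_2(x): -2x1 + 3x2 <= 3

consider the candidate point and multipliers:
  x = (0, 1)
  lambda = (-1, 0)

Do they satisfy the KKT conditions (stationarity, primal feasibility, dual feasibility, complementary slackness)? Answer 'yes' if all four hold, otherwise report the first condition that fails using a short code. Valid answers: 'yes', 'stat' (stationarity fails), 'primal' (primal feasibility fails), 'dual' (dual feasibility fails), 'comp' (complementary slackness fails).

Gradient of f: grad f(x) = Q x + c = (2, 2)
Constraint values g_i(x) = a_i^T x - b_i:
  g_1((0, 1)) = 0
  g_2((0, 1)) = 0
Stationarity residual: grad f(x) + sum_i lambda_i a_i = (0, 0)
  -> stationarity OK
Primal feasibility (all g_i <= 0): OK
Dual feasibility (all lambda_i >= 0): FAILS
Complementary slackness (lambda_i * g_i(x) = 0 for all i): OK

Verdict: the first failing condition is dual_feasibility -> dual.

dual


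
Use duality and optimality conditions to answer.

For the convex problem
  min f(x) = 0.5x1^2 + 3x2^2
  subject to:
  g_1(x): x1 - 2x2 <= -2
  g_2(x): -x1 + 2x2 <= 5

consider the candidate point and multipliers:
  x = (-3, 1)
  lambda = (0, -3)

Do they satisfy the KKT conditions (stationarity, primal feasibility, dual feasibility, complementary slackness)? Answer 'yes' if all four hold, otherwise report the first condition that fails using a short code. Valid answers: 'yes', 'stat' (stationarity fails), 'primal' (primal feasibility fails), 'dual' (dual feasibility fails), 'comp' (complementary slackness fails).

Gradient of f: grad f(x) = Q x + c = (-3, 6)
Constraint values g_i(x) = a_i^T x - b_i:
  g_1((-3, 1)) = -3
  g_2((-3, 1)) = 0
Stationarity residual: grad f(x) + sum_i lambda_i a_i = (0, 0)
  -> stationarity OK
Primal feasibility (all g_i <= 0): OK
Dual feasibility (all lambda_i >= 0): FAILS
Complementary slackness (lambda_i * g_i(x) = 0 for all i): OK

Verdict: the first failing condition is dual_feasibility -> dual.

dual


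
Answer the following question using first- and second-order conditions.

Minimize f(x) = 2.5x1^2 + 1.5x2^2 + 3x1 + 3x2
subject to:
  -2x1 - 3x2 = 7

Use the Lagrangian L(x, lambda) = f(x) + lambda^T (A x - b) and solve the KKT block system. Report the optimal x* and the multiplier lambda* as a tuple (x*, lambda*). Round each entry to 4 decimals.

Form the Lagrangian:
  L(x, lambda) = (1/2) x^T Q x + c^T x + lambda^T (A x - b)
Stationarity (grad_x L = 0): Q x + c + A^T lambda = 0.
Primal feasibility: A x = b.

This gives the KKT block system:
  [ Q   A^T ] [ x     ]   [-c ]
  [ A    0  ] [ lambda ] = [ b ]

Solving the linear system:
  x*      = (-0.8947, -1.7368)
  lambda* = (-0.7368)
  f(x*)   = -1.3684

x* = (-0.8947, -1.7368), lambda* = (-0.7368)


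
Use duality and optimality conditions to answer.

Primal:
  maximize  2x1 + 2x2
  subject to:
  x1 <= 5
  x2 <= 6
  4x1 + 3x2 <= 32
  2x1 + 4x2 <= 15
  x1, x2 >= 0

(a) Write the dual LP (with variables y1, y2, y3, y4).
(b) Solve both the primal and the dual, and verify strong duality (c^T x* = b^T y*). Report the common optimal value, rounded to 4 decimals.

The standard primal-dual pair for 'max c^T x s.t. A x <= b, x >= 0' is:
  Dual:  min b^T y  s.t.  A^T y >= c,  y >= 0.

So the dual LP is:
  minimize  5y1 + 6y2 + 32y3 + 15y4
  subject to:
    y1 + 4y3 + 2y4 >= 2
    y2 + 3y3 + 4y4 >= 2
    y1, y2, y3, y4 >= 0

Solving the primal: x* = (5, 1.25).
  primal value c^T x* = 12.5.
Solving the dual: y* = (1, 0, 0, 0.5).
  dual value b^T y* = 12.5.
Strong duality: c^T x* = b^T y*. Confirmed.

12.5


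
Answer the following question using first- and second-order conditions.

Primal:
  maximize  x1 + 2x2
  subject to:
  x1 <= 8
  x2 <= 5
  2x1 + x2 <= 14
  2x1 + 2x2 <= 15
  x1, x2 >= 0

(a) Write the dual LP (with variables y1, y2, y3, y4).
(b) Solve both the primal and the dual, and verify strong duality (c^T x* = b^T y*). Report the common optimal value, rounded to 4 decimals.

The standard primal-dual pair for 'max c^T x s.t. A x <= b, x >= 0' is:
  Dual:  min b^T y  s.t.  A^T y >= c,  y >= 0.

So the dual LP is:
  minimize  8y1 + 5y2 + 14y3 + 15y4
  subject to:
    y1 + 2y3 + 2y4 >= 1
    y2 + y3 + 2y4 >= 2
    y1, y2, y3, y4 >= 0

Solving the primal: x* = (2.5, 5).
  primal value c^T x* = 12.5.
Solving the dual: y* = (0, 1, 0, 0.5).
  dual value b^T y* = 12.5.
Strong duality: c^T x* = b^T y*. Confirmed.

12.5


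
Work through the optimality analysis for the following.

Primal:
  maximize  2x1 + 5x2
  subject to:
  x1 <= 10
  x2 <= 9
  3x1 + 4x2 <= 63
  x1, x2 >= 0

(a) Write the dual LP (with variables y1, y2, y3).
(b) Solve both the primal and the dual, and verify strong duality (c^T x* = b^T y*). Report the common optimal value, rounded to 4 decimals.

The standard primal-dual pair for 'max c^T x s.t. A x <= b, x >= 0' is:
  Dual:  min b^T y  s.t.  A^T y >= c,  y >= 0.

So the dual LP is:
  minimize  10y1 + 9y2 + 63y3
  subject to:
    y1 + 3y3 >= 2
    y2 + 4y3 >= 5
    y1, y2, y3 >= 0

Solving the primal: x* = (9, 9).
  primal value c^T x* = 63.
Solving the dual: y* = (0, 2.3333, 0.6667).
  dual value b^T y* = 63.
Strong duality: c^T x* = b^T y*. Confirmed.

63


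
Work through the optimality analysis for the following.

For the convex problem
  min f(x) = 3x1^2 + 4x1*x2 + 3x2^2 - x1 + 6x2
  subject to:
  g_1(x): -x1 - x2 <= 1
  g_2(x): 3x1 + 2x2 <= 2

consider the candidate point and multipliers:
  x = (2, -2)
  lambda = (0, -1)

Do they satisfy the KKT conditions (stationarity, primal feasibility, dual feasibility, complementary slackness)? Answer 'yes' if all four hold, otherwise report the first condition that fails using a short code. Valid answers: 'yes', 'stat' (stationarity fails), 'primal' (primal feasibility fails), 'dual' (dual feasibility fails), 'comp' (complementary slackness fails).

Gradient of f: grad f(x) = Q x + c = (3, 2)
Constraint values g_i(x) = a_i^T x - b_i:
  g_1((2, -2)) = -1
  g_2((2, -2)) = 0
Stationarity residual: grad f(x) + sum_i lambda_i a_i = (0, 0)
  -> stationarity OK
Primal feasibility (all g_i <= 0): OK
Dual feasibility (all lambda_i >= 0): FAILS
Complementary slackness (lambda_i * g_i(x) = 0 for all i): OK

Verdict: the first failing condition is dual_feasibility -> dual.

dual


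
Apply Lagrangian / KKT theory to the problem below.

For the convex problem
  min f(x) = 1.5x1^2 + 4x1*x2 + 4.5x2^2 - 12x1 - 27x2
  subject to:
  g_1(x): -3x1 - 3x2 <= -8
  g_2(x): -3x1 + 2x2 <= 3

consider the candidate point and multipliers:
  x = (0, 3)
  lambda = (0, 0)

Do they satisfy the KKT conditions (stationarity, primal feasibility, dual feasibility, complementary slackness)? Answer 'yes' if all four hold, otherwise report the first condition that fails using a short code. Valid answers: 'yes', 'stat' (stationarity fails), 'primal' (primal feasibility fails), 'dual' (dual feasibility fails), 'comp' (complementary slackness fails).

Gradient of f: grad f(x) = Q x + c = (0, 0)
Constraint values g_i(x) = a_i^T x - b_i:
  g_1((0, 3)) = -1
  g_2((0, 3)) = 3
Stationarity residual: grad f(x) + sum_i lambda_i a_i = (0, 0)
  -> stationarity OK
Primal feasibility (all g_i <= 0): FAILS
Dual feasibility (all lambda_i >= 0): OK
Complementary slackness (lambda_i * g_i(x) = 0 for all i): OK

Verdict: the first failing condition is primal_feasibility -> primal.

primal


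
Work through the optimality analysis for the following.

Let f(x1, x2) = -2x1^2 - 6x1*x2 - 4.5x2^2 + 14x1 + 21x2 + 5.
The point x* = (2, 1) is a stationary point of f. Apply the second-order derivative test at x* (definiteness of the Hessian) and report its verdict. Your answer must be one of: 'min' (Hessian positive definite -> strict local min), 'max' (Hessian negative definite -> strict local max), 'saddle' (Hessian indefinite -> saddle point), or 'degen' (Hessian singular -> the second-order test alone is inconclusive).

Compute the Hessian H = grad^2 f:
  H = [[-4, -6], [-6, -9]]
Verify stationarity: grad f(x*) = H x* + g = (0, 0).
Eigenvalues of H: -13, 0.
H has a zero eigenvalue (singular; negative semidefinite but not definite), so H is neither positive definite, negative definite, nor indefinite. The second-order test alone is inconclusive -> degen.
(Indeed, f is constant along the null direction of H through x*, so x* is not a strict local extremum.)

degen


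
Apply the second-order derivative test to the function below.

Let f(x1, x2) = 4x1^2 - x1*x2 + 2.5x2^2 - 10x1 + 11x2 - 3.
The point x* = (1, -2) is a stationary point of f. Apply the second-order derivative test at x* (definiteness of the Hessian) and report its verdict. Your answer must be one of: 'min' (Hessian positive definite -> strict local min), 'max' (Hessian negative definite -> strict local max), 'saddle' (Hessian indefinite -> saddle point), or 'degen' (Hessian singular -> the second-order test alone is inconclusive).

Compute the Hessian H = grad^2 f:
  H = [[8, -1], [-1, 5]]
Verify stationarity: grad f(x*) = H x* + g = (0, 0).
Eigenvalues of H: 4.6972, 8.3028.
Both eigenvalues > 0, so H is positive definite -> x* is a strict local min.

min


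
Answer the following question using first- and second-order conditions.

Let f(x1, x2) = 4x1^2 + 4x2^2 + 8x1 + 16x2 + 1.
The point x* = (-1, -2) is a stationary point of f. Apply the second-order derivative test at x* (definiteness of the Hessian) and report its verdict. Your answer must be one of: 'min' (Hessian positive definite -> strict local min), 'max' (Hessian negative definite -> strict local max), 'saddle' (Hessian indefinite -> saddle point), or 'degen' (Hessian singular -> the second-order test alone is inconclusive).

Compute the Hessian H = grad^2 f:
  H = [[8, 0], [0, 8]]
Verify stationarity: grad f(x*) = H x* + g = (0, 0).
Eigenvalues of H: 8, 8.
Both eigenvalues > 0, so H is positive definite -> x* is a strict local min.

min


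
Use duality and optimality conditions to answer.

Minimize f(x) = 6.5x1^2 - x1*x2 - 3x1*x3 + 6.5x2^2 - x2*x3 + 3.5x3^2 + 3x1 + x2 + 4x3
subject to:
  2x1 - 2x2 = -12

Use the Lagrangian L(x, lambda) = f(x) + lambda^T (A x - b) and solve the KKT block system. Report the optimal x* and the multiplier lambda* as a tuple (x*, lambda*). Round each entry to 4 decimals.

Form the Lagrangian:
  L(x, lambda) = (1/2) x^T Q x + c^T x + lambda^T (A x - b)
Stationarity (grad_x L = 0): Q x + c + A^T lambda = 0.
Primal feasibility: A x = b.

This gives the KKT block system:
  [ Q   A^T ] [ x     ]   [-c ]
  [ A    0  ] [ lambda ] = [ b ]

Solving the linear system:
  x*      = (-3.4474, 2.5526, -1.6842)
  lambda* = (19.6579)
  f(x*)   = 110.6842

x* = (-3.4474, 2.5526, -1.6842), lambda* = (19.6579)


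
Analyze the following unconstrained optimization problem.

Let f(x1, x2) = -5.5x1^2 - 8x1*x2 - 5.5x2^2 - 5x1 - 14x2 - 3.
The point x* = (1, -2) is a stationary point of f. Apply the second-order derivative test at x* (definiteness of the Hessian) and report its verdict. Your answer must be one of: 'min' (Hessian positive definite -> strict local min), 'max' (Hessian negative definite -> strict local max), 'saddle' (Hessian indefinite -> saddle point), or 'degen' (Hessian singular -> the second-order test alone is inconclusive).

Compute the Hessian H = grad^2 f:
  H = [[-11, -8], [-8, -11]]
Verify stationarity: grad f(x*) = H x* + g = (0, 0).
Eigenvalues of H: -19, -3.
Both eigenvalues < 0, so H is negative definite -> x* is a strict local max.

max


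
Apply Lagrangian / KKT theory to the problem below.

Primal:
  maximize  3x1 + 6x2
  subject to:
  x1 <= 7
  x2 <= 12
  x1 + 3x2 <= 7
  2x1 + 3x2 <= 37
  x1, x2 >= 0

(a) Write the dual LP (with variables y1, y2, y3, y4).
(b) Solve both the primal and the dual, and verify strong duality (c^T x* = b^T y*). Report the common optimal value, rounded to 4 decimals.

The standard primal-dual pair for 'max c^T x s.t. A x <= b, x >= 0' is:
  Dual:  min b^T y  s.t.  A^T y >= c,  y >= 0.

So the dual LP is:
  minimize  7y1 + 12y2 + 7y3 + 37y4
  subject to:
    y1 + y3 + 2y4 >= 3
    y2 + 3y3 + 3y4 >= 6
    y1, y2, y3, y4 >= 0

Solving the primal: x* = (7, 0).
  primal value c^T x* = 21.
Solving the dual: y* = (1, 0, 2, 0).
  dual value b^T y* = 21.
Strong duality: c^T x* = b^T y*. Confirmed.

21


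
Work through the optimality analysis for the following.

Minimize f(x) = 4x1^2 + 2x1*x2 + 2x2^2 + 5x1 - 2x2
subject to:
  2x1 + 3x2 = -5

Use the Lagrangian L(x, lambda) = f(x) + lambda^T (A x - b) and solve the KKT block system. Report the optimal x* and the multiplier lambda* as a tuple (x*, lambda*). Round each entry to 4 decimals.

Form the Lagrangian:
  L(x, lambda) = (1/2) x^T Q x + c^T x + lambda^T (A x - b)
Stationarity (grad_x L = 0): Q x + c + A^T lambda = 0.
Primal feasibility: A x = b.

This gives the KKT block system:
  [ Q   A^T ] [ x     ]   [-c ]
  [ A    0  ] [ lambda ] = [ b ]

Solving the linear system:
  x*      = (-1.0469, -0.9688)
  lambda* = (2.6562)
  f(x*)   = 4.9922

x* = (-1.0469, -0.9688), lambda* = (2.6562)
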